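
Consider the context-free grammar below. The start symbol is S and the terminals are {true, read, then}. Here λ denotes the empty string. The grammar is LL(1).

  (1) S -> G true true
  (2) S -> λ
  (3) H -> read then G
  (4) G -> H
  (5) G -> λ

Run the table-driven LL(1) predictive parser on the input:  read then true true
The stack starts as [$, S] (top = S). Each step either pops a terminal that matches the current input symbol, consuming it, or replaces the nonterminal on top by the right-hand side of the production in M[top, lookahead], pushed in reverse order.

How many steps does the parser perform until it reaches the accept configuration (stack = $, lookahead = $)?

8

step 1: stack=$ S  input=read then true true $  — expand S -> G true true
step 2: stack=$ true true G  input=read then true true $  — expand G -> H
step 3: stack=$ true true H  input=read then true true $  — expand H -> read then G
step 4: stack=$ true true G then read  input=read then true true $  — match read
step 5: stack=$ true true G then  input=then true true $  — match then
step 6: stack=$ true true G  input=true true $  — expand G -> λ
step 7: stack=$ true true  input=true true $  — match true
step 8: stack=$ true  input=true $  — match true
Accept reached after 8 steps.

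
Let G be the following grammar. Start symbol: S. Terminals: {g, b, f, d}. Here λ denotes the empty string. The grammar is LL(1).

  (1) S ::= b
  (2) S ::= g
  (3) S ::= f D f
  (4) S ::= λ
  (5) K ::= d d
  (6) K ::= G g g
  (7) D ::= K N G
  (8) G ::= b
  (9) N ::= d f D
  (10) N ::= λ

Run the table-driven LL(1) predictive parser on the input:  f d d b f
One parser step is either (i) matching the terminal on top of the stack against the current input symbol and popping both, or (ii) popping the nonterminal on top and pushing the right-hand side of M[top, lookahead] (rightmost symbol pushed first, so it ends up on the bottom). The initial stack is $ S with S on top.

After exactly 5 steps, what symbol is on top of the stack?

step 1: stack=$ S  input=f d d b f $  — expand S ::= f D f
step 2: stack=$ f D f  input=f d d b f $  — match f
step 3: stack=$ f D  input=d d b f $  — expand D ::= K N G
step 4: stack=$ f G N K  input=d d b f $  — expand K ::= d d
step 5: stack=$ f G N d d  input=d d b f $  — match d
Stack after step 5: $ f G N d (top = d).

d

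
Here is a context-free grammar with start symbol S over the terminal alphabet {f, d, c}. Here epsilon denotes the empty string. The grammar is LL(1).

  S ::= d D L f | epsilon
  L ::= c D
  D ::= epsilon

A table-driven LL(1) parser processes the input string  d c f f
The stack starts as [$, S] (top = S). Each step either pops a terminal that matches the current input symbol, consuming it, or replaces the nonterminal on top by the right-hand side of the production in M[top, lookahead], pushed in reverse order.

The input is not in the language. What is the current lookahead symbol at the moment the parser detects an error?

f

     Stack      Input      Action
  1  $ S        d c f f $  expand S ::= d D L f
  2  $ f L D d  d c f f $  match d
  3  $ f L D    c f f $    expand D ::= epsilon
  4  $ f L      c f f $    expand L ::= c D
  5  $ f D c    c f f $    match c
  6  $ f D      f f $      expand D ::= epsilon
  7  $ f        f f $      match f
  8  $          f $        error: stack empty but input remains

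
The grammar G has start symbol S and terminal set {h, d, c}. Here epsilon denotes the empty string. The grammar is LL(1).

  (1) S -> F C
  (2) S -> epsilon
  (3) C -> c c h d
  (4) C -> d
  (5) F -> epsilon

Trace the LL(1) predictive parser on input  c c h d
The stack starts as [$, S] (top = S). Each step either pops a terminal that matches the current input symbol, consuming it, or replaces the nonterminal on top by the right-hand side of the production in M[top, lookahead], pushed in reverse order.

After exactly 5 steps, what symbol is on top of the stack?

h

     Stack      Input      Action
  1  $ S        c c h d $  expand S -> F C
  2  $ C F      c c h d $  expand F -> epsilon
  3  $ C        c c h d $  expand C -> c c h d
  4  $ d h c c  c c h d $  match c
  5  $ d h c    c h d $    match c
Stack after step 5: $ d h (top = h).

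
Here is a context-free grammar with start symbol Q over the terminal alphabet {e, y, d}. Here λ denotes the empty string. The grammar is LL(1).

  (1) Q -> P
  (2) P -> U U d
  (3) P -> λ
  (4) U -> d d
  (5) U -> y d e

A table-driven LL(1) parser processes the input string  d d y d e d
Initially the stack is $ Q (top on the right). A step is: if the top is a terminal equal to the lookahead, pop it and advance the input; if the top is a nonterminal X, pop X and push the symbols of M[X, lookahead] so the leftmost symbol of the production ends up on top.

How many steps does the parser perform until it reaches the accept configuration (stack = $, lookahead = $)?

step 1: stack=$ Q  input=d d y d e d $  — expand Q -> P
step 2: stack=$ P  input=d d y d e d $  — expand P -> U U d
step 3: stack=$ d U U  input=d d y d e d $  — expand U -> d d
step 4: stack=$ d U d d  input=d d y d e d $  — match d
step 5: stack=$ d U d  input=d y d e d $  — match d
step 6: stack=$ d U  input=y d e d $  — expand U -> y d e
step 7: stack=$ d e d y  input=y d e d $  — match y
step 8: stack=$ d e d  input=d e d $  — match d
step 9: stack=$ d e  input=e d $  — match e
step 10: stack=$ d  input=d $  — match d
Accept reached after 10 steps.

10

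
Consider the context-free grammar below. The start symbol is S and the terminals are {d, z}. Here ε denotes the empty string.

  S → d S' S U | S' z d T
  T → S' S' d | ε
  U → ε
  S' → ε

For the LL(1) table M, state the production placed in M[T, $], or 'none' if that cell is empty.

T → ε

FIRST(U): from U→ε we get {ε}. So FIRST(U) = {ε}.
FIRST(S'): from S'→ε we get {ε}. So FIRST(S') = {ε}.
FIRST(S): from S→d S' S U we get {d}; from S→S' z d T we get {z}. So FIRST(S) = {d, z}.
FIRST(T): from T→S' S' d we get {d}; from T→ε we get {ε}. So FIRST(T) = {ε, d}.
FOLLOW(S) includes $ since S is the start symbol.
FOLLOW(S): in S→d S' S U, S is followed by U with FIRST {ε}; in S→d S' S U, the suffix after S is nullable (adds nothing new). Thus FOLLOW(S) = {$}.
FOLLOW(T): in S→S' z d T, the suffix after T is empty, so FOLLOW(T) ⊇ FOLLOW(S) = {$}. Thus FOLLOW(T) = {$}.
For T → S' S' d: FIRST(S' S' d) = {d}, so it goes in M[T, t] for t ∈ {d}.
For T → ε: FIRST(ε) = {ε}, so it goes in M[T, t] for t ∈ {}; since ε ∈ FIRST, also for every t ∈ FOLLOW(T) = {$}.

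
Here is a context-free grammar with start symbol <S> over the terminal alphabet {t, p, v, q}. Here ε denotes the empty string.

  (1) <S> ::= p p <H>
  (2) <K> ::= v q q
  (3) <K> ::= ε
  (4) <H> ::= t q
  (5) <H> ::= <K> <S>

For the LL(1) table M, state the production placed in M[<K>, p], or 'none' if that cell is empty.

<K> ::= ε

FIRST(<S>): from <S>::=p p <H> we get {p}. So FIRST(<S>) = {p}.
FIRST(<K>): from <K>::=v q q we get {v}; from <K>::=ε we get {ε}. So FIRST(<K>) = {ε, v}.
FIRST(<H>): from <H>::=t q we get {t}; from <H>::=<K> <S> we get {p, v}. So FIRST(<H>) = {p, t, v}.
FOLLOW(<S>) includes $ since <S> is the start symbol.
FOLLOW(<K>): in <H>::=<K> <S>, <K> is followed by <S> with FIRST {p}. Thus FOLLOW(<K>) = {p}.
For <K> ::= v q q: FIRST(v q q) = {v}, so it goes in M[<K>, t] for t ∈ {v}.
For <K> ::= ε: FIRST(ε) = {ε}, so it goes in M[<K>, t] for t ∈ {}; since ε ∈ FIRST, also for every t ∈ FOLLOW(<K>) = {p}.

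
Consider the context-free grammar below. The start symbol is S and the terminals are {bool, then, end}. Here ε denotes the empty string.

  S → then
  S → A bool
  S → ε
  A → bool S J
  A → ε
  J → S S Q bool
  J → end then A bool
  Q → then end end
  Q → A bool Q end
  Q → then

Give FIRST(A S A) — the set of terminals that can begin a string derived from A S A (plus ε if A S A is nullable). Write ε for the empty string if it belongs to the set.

{ε, bool, then}

FIRST(A) = {ε, bool}
FIRST(S) = {ε, bool, then}  (via A bool)
FIRST(Q) = {bool, then}  (via A bool Q end)
FIRST(J) = {bool, end, then}  (via S S Q bool)
FIRST(A S A): take FIRST of each symbol in turn, carrying on past any symbol whose FIRST contains ε; result {ε, bool, then}.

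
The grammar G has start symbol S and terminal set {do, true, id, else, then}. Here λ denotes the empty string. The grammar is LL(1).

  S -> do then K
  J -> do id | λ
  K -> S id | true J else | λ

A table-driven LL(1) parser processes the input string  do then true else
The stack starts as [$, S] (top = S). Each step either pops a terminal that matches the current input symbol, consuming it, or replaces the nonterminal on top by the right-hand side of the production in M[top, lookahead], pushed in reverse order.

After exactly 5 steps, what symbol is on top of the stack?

J

     Stack          Input                Action
  1  $ S            do then true else $  expand S -> do then K
  2  $ K then do    do then true else $  match do
  3  $ K then       then true else $     match then
  4  $ K            true else $          expand K -> true J else
  5  $ else J true  true else $          match true
Stack after step 5: $ else J (top = J).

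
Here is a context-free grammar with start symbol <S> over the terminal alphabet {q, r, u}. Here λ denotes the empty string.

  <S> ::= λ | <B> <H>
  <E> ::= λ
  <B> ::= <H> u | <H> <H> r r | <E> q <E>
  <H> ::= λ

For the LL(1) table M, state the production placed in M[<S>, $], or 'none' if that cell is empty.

<S> ::= λ

FIRST(<E>): from <E>::=λ we get {λ}. So FIRST(<E>) = {λ}.
FIRST(<H>): from <H>::=λ we get {λ}. So FIRST(<H>) = {λ}.
FIRST(<B>): from <B>::=<H> u we get {u}; from <B>::=<H> <H> r r we get {r}; from <B>::=<E> q <E> we get {q}. So FIRST(<B>) = {q, r, u}.
FIRST(<S>): from <S>::=λ we get {λ}; from <S>::=<B> <H> we get {q, r, u}. So FIRST(<S>) = {λ, q, r, u}.
FOLLOW(<S>) includes $ since <S> is the start symbol.
FOLLOW(<S>): <S> appears on no right-hand side. Thus FOLLOW(<S>) = {$}.
For <S> ::= λ: FIRST(λ) = {λ}, so it goes in M[<S>, t] for t ∈ {}; since λ ∈ FIRST, also for every t ∈ FOLLOW(<S>) = {$}.
For <S> ::= <B> <H>: FIRST(<B> <H>) = {q, r, u}, so it goes in M[<S>, t] for t ∈ {q, r, u}.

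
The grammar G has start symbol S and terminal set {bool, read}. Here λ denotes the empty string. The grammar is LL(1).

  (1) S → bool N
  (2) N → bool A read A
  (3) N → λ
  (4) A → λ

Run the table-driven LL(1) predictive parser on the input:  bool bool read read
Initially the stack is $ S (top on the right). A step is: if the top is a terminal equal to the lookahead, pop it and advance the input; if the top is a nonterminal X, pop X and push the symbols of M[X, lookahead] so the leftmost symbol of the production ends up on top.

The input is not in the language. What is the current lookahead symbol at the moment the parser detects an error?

read

     Stack            Input                  Action
  1  $ S              bool bool read read $  expand S → bool N
  2  $ N bool         bool bool read read $  match bool
  3  $ N              bool read read $       expand N → bool A read A
  4  $ A read A bool  bool read read $       match bool
  5  $ A read A       read read $            expand A → λ
  6  $ A read         read read $            match read
  7  $ A              read $                 expand A → λ
  8  $                read $                 error: stack empty but input remains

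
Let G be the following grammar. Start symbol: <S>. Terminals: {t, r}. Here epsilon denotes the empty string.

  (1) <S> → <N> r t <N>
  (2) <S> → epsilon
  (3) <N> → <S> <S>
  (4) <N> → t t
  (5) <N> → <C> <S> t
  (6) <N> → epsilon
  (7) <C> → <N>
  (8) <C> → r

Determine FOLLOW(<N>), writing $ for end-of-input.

FIRST(<S>): from <S>→<N> r t <N> we get {r, t}; from <S>→epsilon we get {epsilon}. So FIRST(<S>) = {epsilon, r, t}.
FIRST(<N>): from <N>→<S> <S> we get {epsilon, r, t}; from <N>→t t we get {t}; from <N>→<C> <S> t we get {r, t}; from <N>→epsilon we get {epsilon}. So FIRST(<N>) = {epsilon, r, t}.
FIRST(<C>): from <C>→<N> we get {epsilon, r, t}; from <C>→r we get {r}. So FIRST(<C>) = {epsilon, r, t}.
FOLLOW(<S>) includes $ since <S> is the start symbol.
FOLLOW(<C>): in <N>→<C> <S> t, <C> is followed by <S> t with FIRST {r, t}. Thus FOLLOW(<C>) = {r, t}.
FOLLOW(<S>): in <N>→<S> <S> (occurrence 1), <S> is followed by <S> with FIRST {epsilon, r, t}; in <N>→<S> <S> (occurrence 1), the suffix after <S> is nullable, so FOLLOW(<S>) ⊇ FOLLOW(<N>) = {$, r, t}; in <N>→<S> <S> (occurrence 2), the suffix after <S> is empty, so FOLLOW(<S>) ⊇ FOLLOW(<N>) = {$, r, t}; in <N>→<C> <S> t, <S> is followed by t with FIRST {t}. Thus FOLLOW(<S>) = {$, r, t}.
FOLLOW(<N>): in <S>→<N> r t <N> (occurrence 1), <N> is followed by r t <N> with FIRST {r}; in <S>→<N> r t <N> (occurrence 2), the suffix after <N> is empty, so FOLLOW(<N>) ⊇ FOLLOW(<S>) = {$, r, t}; in <C>→<N>, the suffix after <N> is empty, so FOLLOW(<N>) ⊇ FOLLOW(<C>) = {r, t}. Thus FOLLOW(<N>) = {$, r, t}.

{$, r, t}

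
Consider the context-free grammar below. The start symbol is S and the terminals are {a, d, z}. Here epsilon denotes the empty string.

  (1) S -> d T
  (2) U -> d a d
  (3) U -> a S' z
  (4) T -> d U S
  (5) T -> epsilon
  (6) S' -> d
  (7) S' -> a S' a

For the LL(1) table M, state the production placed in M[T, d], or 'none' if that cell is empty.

T -> d U S

FIRST(S) = {d}
FIRST(U) = {a, d}
FIRST(T) = {epsilon, d}
FIRST(S') = {a, d}
FOLLOW(S) includes $ since S is the start symbol.
FOLLOW(S): in T->d U S, the suffix after S is empty, so FOLLOW(S) ⊇ FOLLOW(T) = {$}. Thus FOLLOW(S) = {$}.
FOLLOW(T): in S->d T, the suffix after T is empty, so FOLLOW(T) ⊇ FOLLOW(S) = {$}. Thus FOLLOW(T) = {$}.
For T -> d U S: FIRST(d U S) = {d}, so it goes in M[T, t] for t ∈ {d}.
For T -> epsilon: FIRST(epsilon) = {epsilon}, so it goes in M[T, t] for t ∈ {}; since epsilon ∈ FIRST, also for every t ∈ FOLLOW(T) = {$}.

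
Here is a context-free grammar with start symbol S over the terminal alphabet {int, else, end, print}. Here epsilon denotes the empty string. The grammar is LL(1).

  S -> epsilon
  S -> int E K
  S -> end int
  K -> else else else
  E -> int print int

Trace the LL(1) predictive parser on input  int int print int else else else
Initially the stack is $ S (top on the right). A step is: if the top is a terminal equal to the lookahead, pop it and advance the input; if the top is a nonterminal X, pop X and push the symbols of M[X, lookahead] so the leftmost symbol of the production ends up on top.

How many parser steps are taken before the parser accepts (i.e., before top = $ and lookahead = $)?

      Stack              Input                               Action
   1  $ S                int int print int else else else $  expand S -> int E K
   2  $ K E int          int int print int else else else $  match int
   3  $ K E              int print int else else else $      expand E -> int print int
   4  $ K int print int  int print int else else else $      match int
   5  $ K int print      print int else else else $          match print
   6  $ K int            int else else else $                match int
   7  $ K                else else else $                    expand K -> else else else
   8  $ else else else   else else else $                    match else
   9  $ else else        else else $                         match else
  10  $ else             else $                              match else
Accept reached after 10 steps.

10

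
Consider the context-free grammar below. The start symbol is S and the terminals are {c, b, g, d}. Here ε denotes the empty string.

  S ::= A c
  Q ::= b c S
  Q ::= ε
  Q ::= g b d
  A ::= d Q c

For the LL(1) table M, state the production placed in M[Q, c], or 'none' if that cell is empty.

FIRST(Q) = {ε, b, g}
FIRST(A) = {d}
FIRST(S) = {d}  (via A c)
FOLLOW(S) includes $ since S is the start symbol.
FOLLOW(Q): in A::=d Q c, Q is followed by c with FIRST {c}. Thus FOLLOW(Q) = {c}.
For Q ::= b c S: FIRST(b c S) = {b}, so it goes in M[Q, t] for t ∈ {b}.
For Q ::= ε: FIRST(ε) = {ε}, so it goes in M[Q, t] for t ∈ {}; since ε ∈ FIRST, also for every t ∈ FOLLOW(Q) = {c}.
For Q ::= g b d: FIRST(g b d) = {g}, so it goes in M[Q, t] for t ∈ {g}.

Q ::= ε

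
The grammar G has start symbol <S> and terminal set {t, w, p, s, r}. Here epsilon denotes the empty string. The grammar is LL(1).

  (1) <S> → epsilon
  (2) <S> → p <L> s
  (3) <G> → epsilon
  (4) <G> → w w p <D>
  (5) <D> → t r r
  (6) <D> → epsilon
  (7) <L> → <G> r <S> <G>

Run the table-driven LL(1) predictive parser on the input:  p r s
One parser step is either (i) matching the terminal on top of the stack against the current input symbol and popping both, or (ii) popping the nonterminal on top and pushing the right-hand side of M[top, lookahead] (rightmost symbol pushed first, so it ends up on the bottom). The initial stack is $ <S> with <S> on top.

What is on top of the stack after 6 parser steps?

step 1: stack=$ <S>  input=p r s $  — expand <S> → p <L> s
step 2: stack=$ s <L> p  input=p r s $  — match p
step 3: stack=$ s <L>  input=r s $  — expand <L> → <G> r <S> <G>
step 4: stack=$ s <G> <S> r <G>  input=r s $  — expand <G> → epsilon
step 5: stack=$ s <G> <S> r  input=r s $  — match r
step 6: stack=$ s <G> <S>  input=s $  — expand <S> → epsilon
Stack after step 6: $ s <G> (top = <G>).

<G>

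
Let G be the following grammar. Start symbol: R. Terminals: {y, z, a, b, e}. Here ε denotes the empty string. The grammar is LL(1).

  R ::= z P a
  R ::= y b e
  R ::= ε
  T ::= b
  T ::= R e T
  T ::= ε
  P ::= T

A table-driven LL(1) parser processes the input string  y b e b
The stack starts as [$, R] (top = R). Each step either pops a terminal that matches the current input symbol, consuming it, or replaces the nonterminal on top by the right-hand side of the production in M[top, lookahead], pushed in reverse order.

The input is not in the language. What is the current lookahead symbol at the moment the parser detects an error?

b

step 1: stack=$ R  input=y b e b $  — expand R ::= y b e
step 2: stack=$ e b y  input=y b e b $  — match y
step 3: stack=$ e b  input=b e b $  — match b
step 4: stack=$ e  input=e b $  — match e
step 5: stack=$  input=b $  — error: stack empty but input remains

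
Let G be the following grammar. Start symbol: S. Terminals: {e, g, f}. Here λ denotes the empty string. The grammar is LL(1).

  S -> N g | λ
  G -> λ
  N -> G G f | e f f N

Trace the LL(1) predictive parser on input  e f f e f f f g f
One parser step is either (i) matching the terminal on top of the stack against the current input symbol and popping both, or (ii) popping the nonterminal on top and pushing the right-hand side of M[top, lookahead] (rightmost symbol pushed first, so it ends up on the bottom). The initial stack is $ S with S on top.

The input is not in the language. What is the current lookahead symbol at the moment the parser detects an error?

f

      Stack        Input                Action
   1  $ S          e f f e f f f g f $  expand S -> N g
   2  $ g N        e f f e f f f g f $  expand N -> e f f N
   3  $ g N f f e  e f f e f f f g f $  match e
   4  $ g N f f    f f e f f f g f $    match f
   5  $ g N f      f e f f f g f $      match f
   6  $ g N        e f f f g f $        expand N -> e f f N
   7  $ g N f f e  e f f f g f $        match e
   8  $ g N f f    f f f g f $          match f
   9  $ g N f      f f g f $            match f
  10  $ g N        f g f $              expand N -> G G f
  11  $ g f G G    f g f $              expand G -> λ
  12  $ g f G      f g f $              expand G -> λ
  13  $ g f        f g f $              match f
  14  $ g          g f $                match g
  15  $            f $                  error: stack empty but input remains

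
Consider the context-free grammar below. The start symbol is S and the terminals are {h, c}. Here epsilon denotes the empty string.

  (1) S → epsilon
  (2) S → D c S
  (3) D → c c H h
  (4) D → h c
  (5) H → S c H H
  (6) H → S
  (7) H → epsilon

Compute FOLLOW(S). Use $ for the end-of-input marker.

{$, c, h}

FIRST(D): from D→c c H h we get {c}; from D→h c we get {h}. So FIRST(D) = {c, h}.
FIRST(S): from S→epsilon we get {epsilon}; from S→D c S we get {c, h}. So FIRST(S) = {epsilon, c, h}.
FIRST(H): from H→S c H H we get {c, h}; from H→S we get {epsilon, c, h}; from H→epsilon we get {epsilon}. So FIRST(H) = {epsilon, c, h}.
FOLLOW(S) includes $ since S is the start symbol.
FOLLOW(D): in S→D c S, D is followed by c S with FIRST {c}. Thus FOLLOW(D) = {c}.
FOLLOW(H): in D→c c H h, H is followed by h with FIRST {h}; in H→S c H H (occurrence 1), H is followed by H with FIRST {epsilon, c, h}; in H→S c H H (occurrence 1), the suffix after H is nullable (adds nothing new); in H→S c H H (occurrence 2), the suffix after H is empty (adds nothing new). Thus FOLLOW(H) = {c, h}.
FOLLOW(S): in S→D c S, the suffix after S is empty (adds nothing new); in H→S c H H, S is followed by c H H with FIRST {c}; in H→S, the suffix after S is empty, so FOLLOW(S) ⊇ FOLLOW(H) = {c, h}. Thus FOLLOW(S) = {$, c, h}.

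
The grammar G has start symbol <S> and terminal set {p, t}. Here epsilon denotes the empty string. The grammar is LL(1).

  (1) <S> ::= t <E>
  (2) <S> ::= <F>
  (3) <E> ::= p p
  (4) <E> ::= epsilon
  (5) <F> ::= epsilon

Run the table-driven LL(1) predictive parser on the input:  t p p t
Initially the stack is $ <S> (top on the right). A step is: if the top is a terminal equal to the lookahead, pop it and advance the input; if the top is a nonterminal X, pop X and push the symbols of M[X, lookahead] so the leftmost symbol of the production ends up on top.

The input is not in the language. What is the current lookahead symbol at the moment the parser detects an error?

t

     Stack    Input      Action
  1  $ <S>    t p p t $  expand <S> ::= t <E>
  2  $ <E> t  t p p t $  match t
  3  $ <E>    p p t $    expand <E> ::= p p
  4  $ p p    p p t $    match p
  5  $ p      p t $      match p
  6  $        t $        error: stack empty but input remains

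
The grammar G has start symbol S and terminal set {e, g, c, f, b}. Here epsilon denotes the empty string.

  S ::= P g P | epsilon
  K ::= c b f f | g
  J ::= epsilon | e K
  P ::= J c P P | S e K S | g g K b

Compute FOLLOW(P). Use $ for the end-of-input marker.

{$, c, e, g}

FIRST(K) = {c, g}
FIRST(J) = {epsilon, e}
FIRST(S) = {epsilon, c, e, g}  (via P g P)
FIRST(P) = {c, e, g}  (via J c P P, S e K S)
FOLLOW(S) includes $ since S is the start symbol.
FOLLOW(J): in P::=J c P P, J is followed by c P P with FIRST {c}. Thus FOLLOW(J) = {c}.
FOLLOW(S): in P::=S e K S (occurrence 1), S is followed by e K S with FIRST {e}; in P::=S e K S (occurrence 2), the suffix after S is empty, so FOLLOW(S) ⊇ FOLLOW(P) = {$, c, e, g}. Thus FOLLOW(S) = {$, c, e, g}.
FOLLOW(P): in S::=P g P (occurrence 1), P is followed by g P with FIRST {g}; in S::=P g P (occurrence 2), the suffix after P is empty, so FOLLOW(P) ⊇ FOLLOW(S) = {$, c, e, g}; in P::=J c P P (occurrence 1), P is followed by P with FIRST {c, e, g}; in P::=J c P P (occurrence 2), the suffix after P is empty (adds nothing new). Thus FOLLOW(P) = {$, c, e, g}.
FOLLOW(K): in J::=e K, the suffix after K is empty, so FOLLOW(K) ⊇ FOLLOW(J) = {c}; in P::=S e K S, K is followed by S with FIRST {epsilon, c, e, g}; in P::=S e K S, the suffix after K is nullable, so FOLLOW(K) ⊇ FOLLOW(P) = {$, c, e, g}; in P::=g g K b, K is followed by b with FIRST {b}. Thus FOLLOW(K) = {$, b, c, e, g}.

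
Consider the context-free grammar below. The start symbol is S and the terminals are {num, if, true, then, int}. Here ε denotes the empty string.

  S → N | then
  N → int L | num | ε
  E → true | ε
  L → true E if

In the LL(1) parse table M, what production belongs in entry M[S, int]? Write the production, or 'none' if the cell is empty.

FIRST(N) = {ε, int, num}
FIRST(E) = {ε, true}
FIRST(L) = {true}
FIRST(S) = {ε, int, num, then}  (via N)
FOLLOW(S) includes $ since S is the start symbol.
FOLLOW(S): S appears on no right-hand side. Thus FOLLOW(S) = {$}.
For S → N: FIRST(N) = {ε, int, num}, so it goes in M[S, t] for t ∈ {int, num}; since ε ∈ FIRST, also for every t ∈ FOLLOW(S) = {$}.
For S → then: FIRST(then) = {then}, so it goes in M[S, t] for t ∈ {then}.

S → N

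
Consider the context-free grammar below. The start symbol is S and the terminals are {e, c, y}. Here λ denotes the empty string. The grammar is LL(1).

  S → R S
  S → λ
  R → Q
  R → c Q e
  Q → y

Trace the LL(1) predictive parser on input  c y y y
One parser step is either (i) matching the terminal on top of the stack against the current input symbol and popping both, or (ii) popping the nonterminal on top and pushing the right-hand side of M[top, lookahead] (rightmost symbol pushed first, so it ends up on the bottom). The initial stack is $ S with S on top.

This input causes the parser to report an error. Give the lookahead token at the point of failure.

     Stack      Input      Action
  1  $ S        c y y y $  expand S → R S
  2  $ S R      c y y y $  expand R → c Q e
  3  $ S e Q c  c y y y $  match c
  4  $ S e Q    y y y $    expand Q → y
  5  $ S e y    y y y $    match y
  6  $ S e      y y $      error: top is terminal e but lookahead is y

y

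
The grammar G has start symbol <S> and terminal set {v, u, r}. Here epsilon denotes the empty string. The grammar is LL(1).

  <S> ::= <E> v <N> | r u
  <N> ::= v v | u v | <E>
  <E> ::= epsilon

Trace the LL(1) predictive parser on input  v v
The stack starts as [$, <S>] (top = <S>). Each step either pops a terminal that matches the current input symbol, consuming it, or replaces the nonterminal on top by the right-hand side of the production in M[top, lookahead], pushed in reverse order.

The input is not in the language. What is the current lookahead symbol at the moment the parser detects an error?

$

step 1: stack=$ <S>  input=v v $  — expand <S> ::= <E> v <N>
step 2: stack=$ <N> v <E>  input=v v $  — expand <E> ::= epsilon
step 3: stack=$ <N> v  input=v v $  — match v
step 4: stack=$ <N>  input=v $  — expand <N> ::= v v
step 5: stack=$ v v  input=v $  — match v
step 6: stack=$ v  input=$  — error: top is terminal v but lookahead is $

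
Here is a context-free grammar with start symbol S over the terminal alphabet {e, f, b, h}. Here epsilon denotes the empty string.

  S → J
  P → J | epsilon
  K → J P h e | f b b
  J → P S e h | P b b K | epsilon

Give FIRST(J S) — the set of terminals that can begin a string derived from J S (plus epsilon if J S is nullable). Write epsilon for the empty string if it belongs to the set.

FIRST(S): from S→J we get {epsilon, b, e}. So FIRST(S) = {epsilon, b, e}.
FIRST(P): from P→J we get {epsilon, b, e}; from P→epsilon we get {epsilon}. So FIRST(P) = {epsilon, b, e}.
FIRST(J): from J→P S e h we get {b, e}; from J→P b b K we get {b, e}; from J→epsilon we get {epsilon}. So FIRST(J) = {epsilon, b, e}.
FIRST(K): from K→J P h e we get {b, e, h}; from K→f b b we get {f}. So FIRST(K) = {b, e, f, h}.
FIRST(J S): take FIRST of each symbol in turn, carrying on past any symbol whose FIRST contains epsilon; result {epsilon, b, e}.

{epsilon, b, e}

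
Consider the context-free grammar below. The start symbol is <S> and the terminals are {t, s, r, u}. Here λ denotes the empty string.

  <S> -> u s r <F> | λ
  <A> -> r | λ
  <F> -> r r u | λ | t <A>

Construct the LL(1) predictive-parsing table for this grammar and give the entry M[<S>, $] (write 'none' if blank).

<S> -> λ

FIRST(<S>) = {λ, u}
FIRST(<A>) = {λ, r}
FIRST(<F>) = {λ, r, t}
FOLLOW(<S>) includes $ since <S> is the start symbol.
FOLLOW(<S>): <S> appears on no right-hand side. Thus FOLLOW(<S>) = {$}.
For <S> -> u s r <F>: FIRST(u s r <F>) = {u}, so it goes in M[<S>, t] for t ∈ {u}.
For <S> -> λ: FIRST(λ) = {λ}, so it goes in M[<S>, t] for t ∈ {}; since λ ∈ FIRST, also for every t ∈ FOLLOW(<S>) = {$}.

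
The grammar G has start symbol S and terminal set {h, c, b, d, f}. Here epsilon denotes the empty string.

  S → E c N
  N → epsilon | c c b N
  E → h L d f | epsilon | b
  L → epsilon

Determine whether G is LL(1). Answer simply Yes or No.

Yes

FIRST(S) = {b, c, h}
FIRST(N) = {epsilon, c}
FIRST(E) = {epsilon, b, h}
FIRST(L) = {epsilon}
FOLLOW(S) = {$}
FOLLOW(N) = {$}
FOLLOW(E) = {c}
FOLLOW(L) = {d}
Each cell of M receives at most one production.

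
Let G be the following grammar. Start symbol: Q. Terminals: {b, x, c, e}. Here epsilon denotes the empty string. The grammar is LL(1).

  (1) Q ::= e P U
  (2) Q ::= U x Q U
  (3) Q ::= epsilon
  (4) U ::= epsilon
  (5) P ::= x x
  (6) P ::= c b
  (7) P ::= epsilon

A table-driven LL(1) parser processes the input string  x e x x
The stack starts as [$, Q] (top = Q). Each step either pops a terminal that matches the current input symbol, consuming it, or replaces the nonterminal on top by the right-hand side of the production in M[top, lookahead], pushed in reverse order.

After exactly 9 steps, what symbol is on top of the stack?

     Stack      Input      Action
  1  $ Q        x e x x $  expand Q ::= U x Q U
  2  $ U Q x U  x e x x $  expand U ::= epsilon
  3  $ U Q x    x e x x $  match x
  4  $ U Q      e x x $    expand Q ::= e P U
  5  $ U U P e  e x x $    match e
  6  $ U U P    x x $      expand P ::= x x
  7  $ U U x x  x x $      match x
  8  $ U U x    x $        match x
  9  $ U U      $          expand U ::= epsilon
Stack after step 9: $ U (top = U).

U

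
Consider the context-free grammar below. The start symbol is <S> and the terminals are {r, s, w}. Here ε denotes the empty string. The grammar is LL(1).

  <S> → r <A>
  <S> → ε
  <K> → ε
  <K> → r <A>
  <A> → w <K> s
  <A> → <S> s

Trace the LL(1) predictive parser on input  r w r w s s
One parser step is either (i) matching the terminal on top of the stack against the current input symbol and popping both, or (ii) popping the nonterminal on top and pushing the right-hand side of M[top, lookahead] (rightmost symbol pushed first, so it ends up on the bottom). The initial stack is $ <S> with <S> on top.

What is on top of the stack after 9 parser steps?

s

step 1: stack=$ <S>  input=r w r w s s $  — expand <S> → r <A>
step 2: stack=$ <A> r  input=r w r w s s $  — match r
step 3: stack=$ <A>  input=w r w s s $  — expand <A> → w <K> s
step 4: stack=$ s <K> w  input=w r w s s $  — match w
step 5: stack=$ s <K>  input=r w s s $  — expand <K> → r <A>
step 6: stack=$ s <A> r  input=r w s s $  — match r
step 7: stack=$ s <A>  input=w s s $  — expand <A> → w <K> s
step 8: stack=$ s s <K> w  input=w s s $  — match w
step 9: stack=$ s s <K>  input=s s $  — expand <K> → ε
Stack after step 9: $ s s (top = s).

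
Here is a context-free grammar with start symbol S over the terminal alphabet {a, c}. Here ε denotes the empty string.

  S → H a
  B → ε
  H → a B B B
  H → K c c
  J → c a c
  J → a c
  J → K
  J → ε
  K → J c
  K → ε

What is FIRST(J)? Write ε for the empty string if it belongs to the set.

FIRST(B) = {ε}
FIRST(S) = {a, c}  (via H a)
FIRST(H) = {a, c}  (via K c c)
FIRST(J) = {ε, a, c}  (via K)
FIRST(K) = {ε, a, c}  (via J c)

{ε, a, c}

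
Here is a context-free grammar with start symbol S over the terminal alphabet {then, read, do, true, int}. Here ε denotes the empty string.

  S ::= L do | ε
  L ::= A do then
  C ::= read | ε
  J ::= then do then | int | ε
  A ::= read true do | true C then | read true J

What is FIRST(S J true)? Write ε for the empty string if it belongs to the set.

{int, read, then, true}

FIRST(C) = {ε, read}
FIRST(J) = {ε, int, then}
FIRST(A) = {read, true}
FIRST(L) = {read, true}  (via A do then)
FIRST(S) = {ε, read, true}  (via L do)
FIRST(S J true): take FIRST of each symbol in turn, carrying on past any symbol whose FIRST contains ε; result {int, read, then, true}.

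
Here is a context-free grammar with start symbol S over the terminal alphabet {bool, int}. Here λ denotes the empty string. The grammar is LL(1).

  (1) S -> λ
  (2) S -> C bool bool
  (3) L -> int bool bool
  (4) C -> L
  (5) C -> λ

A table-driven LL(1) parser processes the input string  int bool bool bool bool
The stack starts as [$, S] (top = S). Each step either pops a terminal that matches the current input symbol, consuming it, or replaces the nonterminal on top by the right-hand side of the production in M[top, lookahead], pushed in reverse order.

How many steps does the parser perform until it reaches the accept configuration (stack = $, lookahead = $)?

     Stack                      Input                      Action
  1  $ S                        int bool bool bool bool $  expand S -> C bool bool
  2  $ bool bool C              int bool bool bool bool $  expand C -> L
  3  $ bool bool L              int bool bool bool bool $  expand L -> int bool bool
  4  $ bool bool bool bool int  int bool bool bool bool $  match int
  5  $ bool bool bool bool      bool bool bool bool $      match bool
  6  $ bool bool bool           bool bool bool $           match bool
  7  $ bool bool                bool bool $                match bool
  8  $ bool                     bool $                     match bool
Accept reached after 8 steps.

8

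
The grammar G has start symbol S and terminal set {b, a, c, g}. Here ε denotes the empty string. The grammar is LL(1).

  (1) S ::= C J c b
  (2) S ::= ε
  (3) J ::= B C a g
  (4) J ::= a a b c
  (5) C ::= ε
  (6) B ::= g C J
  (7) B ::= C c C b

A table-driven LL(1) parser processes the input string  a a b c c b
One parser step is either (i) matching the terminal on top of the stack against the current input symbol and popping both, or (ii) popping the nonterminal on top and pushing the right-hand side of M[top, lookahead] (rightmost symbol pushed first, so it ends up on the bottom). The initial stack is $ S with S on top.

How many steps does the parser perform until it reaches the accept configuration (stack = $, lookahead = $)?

9

step 1: stack=$ S  input=a a b c c b $  — expand S ::= C J c b
step 2: stack=$ b c J C  input=a a b c c b $  — expand C ::= ε
step 3: stack=$ b c J  input=a a b c c b $  — expand J ::= a a b c
step 4: stack=$ b c c b a a  input=a a b c c b $  — match a
step 5: stack=$ b c c b a  input=a b c c b $  — match a
step 6: stack=$ b c c b  input=b c c b $  — match b
step 7: stack=$ b c c  input=c c b $  — match c
step 8: stack=$ b c  input=c b $  — match c
step 9: stack=$ b  input=b $  — match b
Accept reached after 9 steps.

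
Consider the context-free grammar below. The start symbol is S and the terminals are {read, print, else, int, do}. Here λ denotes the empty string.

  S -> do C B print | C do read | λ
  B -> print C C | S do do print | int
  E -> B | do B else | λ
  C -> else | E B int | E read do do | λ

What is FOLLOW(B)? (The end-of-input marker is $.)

{do, else, int, print, read}

FIRST(S): from S->do C B print we get {do}; from S->C do read we get {do, else, int, print, read}; from S->λ we get {λ}. So FIRST(S) = {λ, do, else, int, print, read}.
FIRST(B): from B->print C C we get {print}; from B->S do do print we get {do, else, int, print, read}; from B->int we get {int}. So FIRST(B) = {do, else, int, print, read}.
FIRST(E): from E->B we get {do, else, int, print, read}; from E->do B else we get {do}; from E->λ we get {λ}. So FIRST(E) = {λ, do, else, int, print, read}.
FIRST(C): from C->else we get {else}; from C->E B int we get {do, else, int, print, read}; from C->E read do do we get {do, else, int, print, read}; from C->λ we get {λ}. So FIRST(C) = {λ, do, else, int, print, read}.
FOLLOW(S) includes $ since S is the start symbol.
FOLLOW(S): in B->S do do print, S is followed by do do print with FIRST {do}. Thus FOLLOW(S) = {$, do}.
FOLLOW(E): in C->E B int, E is followed by B int with FIRST {do, else, int, print, read}; in C->E read do do, E is followed by read do do with FIRST {read}. Thus FOLLOW(E) = {do, else, int, print, read}.
FOLLOW(B): in S->do C B print, B is followed by print with FIRST {print}; in E->B, the suffix after B is empty, so FOLLOW(B) ⊇ FOLLOW(E) = {do, else, int, print, read}; in E->do B else, B is followed by else with FIRST {else}; in C->E B int, B is followed by int with FIRST {int}. Thus FOLLOW(B) = {do, else, int, print, read}.
FOLLOW(C): in S->do C B print, C is followed by B print with FIRST {do, else, int, print, read}; in S->C do read, C is followed by do read with FIRST {do}; in B->print C C (occurrence 1), C is followed by C with FIRST {λ, do, else, int, print, read}; in B->print C C (occurrence 1), the suffix after C is nullable, so FOLLOW(C) ⊇ FOLLOW(B) = {do, else, int, print, read}; in B->print C C (occurrence 2), the suffix after C is empty, so FOLLOW(C) ⊇ FOLLOW(B) = {do, else, int, print, read}. Thus FOLLOW(C) = {do, else, int, print, read}.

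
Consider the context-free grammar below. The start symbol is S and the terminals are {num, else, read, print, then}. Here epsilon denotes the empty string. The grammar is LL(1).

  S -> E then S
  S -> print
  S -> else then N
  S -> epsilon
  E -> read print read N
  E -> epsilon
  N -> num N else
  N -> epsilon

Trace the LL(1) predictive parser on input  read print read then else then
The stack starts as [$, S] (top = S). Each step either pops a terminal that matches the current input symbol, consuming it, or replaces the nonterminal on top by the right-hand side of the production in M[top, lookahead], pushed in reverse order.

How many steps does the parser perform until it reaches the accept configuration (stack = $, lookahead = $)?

step 1: stack=$ S  input=read print read then else then $  — expand S -> E then S
step 2: stack=$ S then E  input=read print read then else then $  — expand E -> read print read N
step 3: stack=$ S then N read print read  input=read print read then else then $  — match read
step 4: stack=$ S then N read print  input=print read then else then $  — match print
step 5: stack=$ S then N read  input=read then else then $  — match read
step 6: stack=$ S then N  input=then else then $  — expand N -> epsilon
step 7: stack=$ S then  input=then else then $  — match then
step 8: stack=$ S  input=else then $  — expand S -> else then N
step 9: stack=$ N then else  input=else then $  — match else
step 10: stack=$ N then  input=then $  — match then
step 11: stack=$ N  input=$  — expand N -> epsilon
Accept reached after 11 steps.

11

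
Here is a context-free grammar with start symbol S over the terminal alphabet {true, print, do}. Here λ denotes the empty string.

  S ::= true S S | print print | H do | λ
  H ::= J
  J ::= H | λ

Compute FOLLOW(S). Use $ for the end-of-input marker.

{$, do, print, true}

FIRST(S): from S::=true S S we get {true}; from S::=print print we get {print}; from S::=H do we get {do}; from S::=λ we get {λ}. So FIRST(S) = {λ, do, print, true}.
FIRST(H): from H::=J we get {λ}. So FIRST(H) = {λ}.
FIRST(J): from J::=H we get {λ}; from J::=λ we get {λ}. So FIRST(J) = {λ}.
FOLLOW(S) includes $ since S is the start symbol.
FOLLOW(S): in S::=true S S (occurrence 1), S is followed by S with FIRST {λ, do, print, true}; in S::=true S S (occurrence 1), the suffix after S is nullable (adds nothing new); in S::=true S S (occurrence 2), the suffix after S is empty (adds nothing new). Thus FOLLOW(S) = {$, do, print, true}.
FOLLOW(H): in S::=H do, H is followed by do with FIRST {do}; in J::=H, the suffix after H is empty, so FOLLOW(H) ⊇ FOLLOW(J) = {do}. Thus FOLLOW(H) = {do}.
FOLLOW(J): in H::=J, the suffix after J is empty, so FOLLOW(J) ⊇ FOLLOW(H) = {do}. Thus FOLLOW(J) = {do}.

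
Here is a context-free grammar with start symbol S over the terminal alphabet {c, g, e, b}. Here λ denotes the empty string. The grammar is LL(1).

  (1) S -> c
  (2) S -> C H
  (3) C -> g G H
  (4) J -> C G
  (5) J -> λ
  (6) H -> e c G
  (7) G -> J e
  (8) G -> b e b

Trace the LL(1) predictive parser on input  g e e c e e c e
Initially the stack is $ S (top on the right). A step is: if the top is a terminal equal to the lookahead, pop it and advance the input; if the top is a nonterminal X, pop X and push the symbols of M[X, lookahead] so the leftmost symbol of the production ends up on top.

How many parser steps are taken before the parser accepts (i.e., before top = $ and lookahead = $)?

      Stack      Input              Action
   1  $ S        g e e c e e c e $  expand S -> C H
   2  $ H C      g e e c e e c e $  expand C -> g G H
   3  $ H H G g  g e e c e e c e $  match g
   4  $ H H G    e e c e e c e $    expand G -> J e
   5  $ H H e J  e e c e e c e $    expand J -> λ
   6  $ H H e    e e c e e c e $    match e
   7  $ H H      e c e e c e $      expand H -> e c G
   8  $ H G c e  e c e e c e $      match e
   9  $ H G c    c e e c e $        match c
  10  $ H G      e e c e $          expand G -> J e
  11  $ H e J    e e c e $          expand J -> λ
  12  $ H e      e e c e $          match e
  13  $ H        e c e $            expand H -> e c G
  14  $ G c e    e c e $            match e
  15  $ G c      c e $              match c
  16  $ G        e $                expand G -> J e
  17  $ e J      e $                expand J -> λ
  18  $ e        e $                match e
Accept reached after 18 steps.

18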